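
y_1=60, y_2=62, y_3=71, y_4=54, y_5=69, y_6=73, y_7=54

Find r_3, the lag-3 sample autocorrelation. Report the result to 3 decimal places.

Mean ȳ = (60 + 62 + 71 + 54 + 69 + 73 + 54)/7 = 63.2857
Deviations from mean: -3.2857, -1.2857, 7.7143, -9.2857, 5.7143, 9.7143, -9.2857
Σ(y_t−ȳ)(y_{t+3}−ȳ) = (30.5102) + (-7.3469) + (74.9388) + (86.2245) = 184.3265
Denominator Σ(y_t−ȳ)² = 371.4286
r_3 = 184.3265 / 371.4286 = 0.496

0.496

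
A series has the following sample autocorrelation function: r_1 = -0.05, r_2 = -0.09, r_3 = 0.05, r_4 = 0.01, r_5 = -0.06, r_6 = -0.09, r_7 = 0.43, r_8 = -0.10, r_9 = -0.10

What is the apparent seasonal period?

The largest autocorrelation is r_7 = 0.43; the remaining lags stay at or below 0.05.
The dominant spike at lag 7 indicates a seasonal period of 7.

7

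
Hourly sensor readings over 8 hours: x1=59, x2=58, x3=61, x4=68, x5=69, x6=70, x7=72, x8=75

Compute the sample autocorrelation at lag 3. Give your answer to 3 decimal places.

-0.079

Mean x̄ = (59 + 58 + 61 + 68 + 69 + 70 + 72 + 75)/8 = 66.5000
Σ(x_t−x̄)(x_{t+3}−x̄) = (-11.2500) + (-21.2500) + (-19.2500) + (8.2500) + (21.2500) = -22.2500
Denominator Σ(x_t−x̄)² = 282.0000
r_3 = -22.2500 / 282.0000 = -0.079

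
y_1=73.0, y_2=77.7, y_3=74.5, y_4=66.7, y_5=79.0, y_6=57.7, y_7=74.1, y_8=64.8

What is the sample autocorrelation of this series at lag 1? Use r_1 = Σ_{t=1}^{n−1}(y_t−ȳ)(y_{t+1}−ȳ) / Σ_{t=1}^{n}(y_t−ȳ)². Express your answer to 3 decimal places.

Mean ȳ = (73.0 + 77.7 + 74.5 + 66.7 + 79.0 + 57.7 + 74.1 + 64.8)/8 = 70.9375
Numerator Σ_{t=1}^{7}(y_t−ȳ)(y_{t+1}−ȳ) = -179.2227
Denominator Σ(y_t−ȳ)² = 368.5388
r_1 = -179.2227 / 368.5388 = -0.486

-0.486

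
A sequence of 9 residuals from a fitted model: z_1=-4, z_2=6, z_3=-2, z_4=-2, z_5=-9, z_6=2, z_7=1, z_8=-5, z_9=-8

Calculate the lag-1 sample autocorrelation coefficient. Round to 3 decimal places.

-0.115

Mean z̄ = (-4 + 6 − 2 − 2 − 9 + 2 + 1 − 5 − 8)/9 = -2.3333
Numerator Σ_{t=1}^{8}(z_t−z̄)(z_{t+1}−z̄) = -21.4444
Denominator Σ(z_t−z̄)² = 186.0000
r_1 = -21.4444 / 186.0000 = -0.115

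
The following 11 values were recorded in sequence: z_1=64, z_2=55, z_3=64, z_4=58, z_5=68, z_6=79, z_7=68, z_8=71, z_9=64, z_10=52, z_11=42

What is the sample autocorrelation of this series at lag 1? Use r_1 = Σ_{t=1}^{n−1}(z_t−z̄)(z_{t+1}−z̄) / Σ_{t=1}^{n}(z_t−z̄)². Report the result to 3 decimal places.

0.383

Mean z̄ = (64 + 55 + 64 + 58 + 68 + 79 + 68 + 71 + 64 + 52 + 42)/11 = 62.2727
Numerator Σ_{t=1}^{10}(z_t−z̄)(z_{t+1}−z̄) = 390.1983
Denominator Σ(z_t−z̄)² = 1018.1818
r_1 = 390.1983 / 1018.1818 = 0.383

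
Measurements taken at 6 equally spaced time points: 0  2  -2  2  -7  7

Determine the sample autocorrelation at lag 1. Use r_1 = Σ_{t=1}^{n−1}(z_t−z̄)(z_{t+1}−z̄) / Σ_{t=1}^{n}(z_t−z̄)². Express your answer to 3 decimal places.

Mean z̄ = (0 + 2 − 2 + 2 − 7 + 7)/6 = 0.3333
Deviations from mean: -0.3333, 1.6667, -2.3333, 1.6667, -7.3333, 6.6667
Σ(z_t−z̄)(z_{t+1}−z̄) = (-0.5556) + (-3.8889) + (-3.8889) + (-12.2222) + (-48.8889) = -69.4444
Denominator Σ(z_t−z̄)² = 109.3333
r_1 = -69.4444 / 109.3333 = -0.635

-0.635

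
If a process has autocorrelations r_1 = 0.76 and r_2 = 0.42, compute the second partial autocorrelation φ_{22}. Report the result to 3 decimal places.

φ_{22} = (r_2 − r_1²) / (1 − r_1²)
r_1² = (0.76)² = 0.5776
Numerator = 0.42 − 0.5776 = -0.1576; denominator = 1 − 0.5776 = 0.4224
φ_{22} = -0.1576 / 0.4224 = -0.373

-0.373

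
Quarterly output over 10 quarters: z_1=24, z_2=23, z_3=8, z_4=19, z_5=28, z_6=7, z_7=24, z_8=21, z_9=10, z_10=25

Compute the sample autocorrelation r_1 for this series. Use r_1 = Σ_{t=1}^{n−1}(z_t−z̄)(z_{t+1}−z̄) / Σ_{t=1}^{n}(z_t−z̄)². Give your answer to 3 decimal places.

Mean z̄ = (24 + 23 + 8 + 19 + 28 + 7 + 24 + 21 + 10 + 25)/10 = 18.9000
Numerator Σ_{t=1}^{9}(z_t−z̄)(z_{t+1}−z̄) = -255.2100
Denominator Σ(z_t−z̄)² = 532.9000
r_1 = -255.2100 / 532.9000 = -0.479

-0.479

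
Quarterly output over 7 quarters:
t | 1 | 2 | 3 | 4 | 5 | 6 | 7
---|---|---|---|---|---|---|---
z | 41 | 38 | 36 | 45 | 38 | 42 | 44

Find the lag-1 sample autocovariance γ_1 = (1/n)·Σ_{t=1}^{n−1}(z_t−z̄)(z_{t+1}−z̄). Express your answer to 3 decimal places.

-2.822

Mean z̄ = (41 + 38 + 36 + 45 + 38 + 42 + 44)/7 = 40.5714
Deviations: 0.4286, -2.5714, -4.5714, 4.4286, -2.5714, 1.4286, 3.4286
Σ_{t=1}^{6}(z_t−z̄)(z_{t+1}−z̄) = -19.7551
γ_1 = -19.7551 / 7 = -2.822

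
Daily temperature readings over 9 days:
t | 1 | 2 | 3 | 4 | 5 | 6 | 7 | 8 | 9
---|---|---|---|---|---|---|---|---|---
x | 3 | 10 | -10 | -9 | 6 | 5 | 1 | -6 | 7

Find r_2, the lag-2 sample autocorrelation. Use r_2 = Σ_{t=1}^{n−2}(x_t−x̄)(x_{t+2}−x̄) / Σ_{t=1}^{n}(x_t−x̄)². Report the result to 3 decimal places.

-0.551

Mean x̄ = (3 + 10 − 10 − 9 + 6 + 5 + 1 − 6 + 7)/9 = 0.7778
Σ(x_t−x̄)(x_{t+2}−x̄) = (-23.9506) + (-90.1728) + (-56.2840) + (-41.2840) + (1.1605) + (-28.6173) + (1.3827) = -237.7654
Denominator Σ(x_t−x̄)² = 431.5556
r_2 = -237.7654 / 431.5556 = -0.551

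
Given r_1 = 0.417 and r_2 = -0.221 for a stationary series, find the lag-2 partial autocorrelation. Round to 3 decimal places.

-0.478

φ_{22} = (r_2 − r_1²) / (1 − r_1²)
r_1² = (0.417)² = 0.173889
Numerator = -0.221 − 0.1739 = -0.3949; denominator = 1 − 0.1739 = 0.8261
φ_{22} = -0.3949 / 0.8261 = -0.478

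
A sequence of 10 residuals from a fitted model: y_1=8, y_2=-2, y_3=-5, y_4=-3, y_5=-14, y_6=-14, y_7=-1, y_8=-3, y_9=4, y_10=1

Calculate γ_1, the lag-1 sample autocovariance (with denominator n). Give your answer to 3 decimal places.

13.739

Mean ȳ = (8 − 2 − 5 − 3 − 14 − 14 − 1 − 3 + 4 + 1)/10 = -2.9000
Σ_{t=1}^{9}(y_t−ȳ)(y_{t+1}−ȳ) = 137.3900
γ_1 = 137.3900 / 10 = 13.739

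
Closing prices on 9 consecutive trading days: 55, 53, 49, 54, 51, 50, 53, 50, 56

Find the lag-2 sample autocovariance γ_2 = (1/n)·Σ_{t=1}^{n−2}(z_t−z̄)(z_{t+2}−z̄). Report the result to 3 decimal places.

Mean z̄ = (55 + 53 + 49 + 54 + 51 + 50 + 53 + 50 + 56)/9 = 52.3333
Σ_{t=1}^{7}(z_t−z̄)(z_{t+2}−z̄) = -0.2222
γ_2 = -0.2222 / 9 = -0.025

-0.025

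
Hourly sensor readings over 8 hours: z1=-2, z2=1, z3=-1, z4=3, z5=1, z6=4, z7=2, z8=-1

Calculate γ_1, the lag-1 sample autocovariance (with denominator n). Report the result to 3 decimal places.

Mean z̄ = (-2 + 1 − 1 + 3 + 1 + 4 + 2 − 1)/8 = 0.8750
Deviations: -2.8750, 0.1250, -1.8750, 2.1250, 0.1250, 3.1250, 1.1250, -1.8750
Σ_{t=1}^{7}(z_t−z̄)(z_{t+1}−z̄) = -2.5156
γ_1 = -2.5156 / 8 = -0.314

-0.314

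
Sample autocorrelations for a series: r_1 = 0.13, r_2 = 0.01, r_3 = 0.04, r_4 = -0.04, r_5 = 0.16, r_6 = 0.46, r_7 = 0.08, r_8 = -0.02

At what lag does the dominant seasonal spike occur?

The largest autocorrelation is r_6 = 0.46; the remaining lags stay at or below 0.16.
The dominant spike at lag 6 indicates a seasonal period of 6.

6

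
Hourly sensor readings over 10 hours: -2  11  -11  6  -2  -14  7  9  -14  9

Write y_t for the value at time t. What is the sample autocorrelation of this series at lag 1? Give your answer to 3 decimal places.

-0.541

Mean ȳ = (-2 + 11 − 11 + 6 − 2 − 14 + 7 + 9 − 14 + 9)/10 = -0.1000
Numerator Σ_{t=1}^{9}(y_t−ȳ)(y_{t+1}−ȳ) = -480.8100
Denominator Σ(y_t−ȳ)² = 888.9000
r_1 = -480.8100 / 888.9000 = -0.541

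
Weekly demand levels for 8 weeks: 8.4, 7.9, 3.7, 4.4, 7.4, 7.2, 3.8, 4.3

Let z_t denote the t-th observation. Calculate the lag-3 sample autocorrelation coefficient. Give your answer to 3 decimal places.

-0.101

Mean z̄ = (8.4 + 7.9 + 3.7 + 4.4 + 7.4 + 7.2 + 3.8 + 4.3)/8 = 5.8875
Deviations from mean: 2.5125, 2.0125, -2.1875, -1.4875, 1.5125, 1.3125, -2.0875, -1.5875
Numerator Σ_{t=1}^{5}(z_t−z̄)(z_{t+3}−z̄) = -2.8605
Denominator Σ(z_t−z̄)² = 28.2488
r_3 = -2.8605 / 28.2488 = -0.101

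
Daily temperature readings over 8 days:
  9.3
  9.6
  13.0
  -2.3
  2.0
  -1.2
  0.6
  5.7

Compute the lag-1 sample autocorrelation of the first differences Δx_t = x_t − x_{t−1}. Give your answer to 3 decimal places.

First differences Δx: 0.3, 3.4, -15.3, 4.3, -3.2, 1.8, 5.1
Mean of differences = -0.5143
Numerator Σ(Δx_t−Δx̄)(Δx_{t+1}−Δx̄) = -132.0231
Denominator Σ(Δx_t−Δx̄)² = 301.8686
r_1(Δx) = -132.0231 / 301.8686 = -0.437

-0.437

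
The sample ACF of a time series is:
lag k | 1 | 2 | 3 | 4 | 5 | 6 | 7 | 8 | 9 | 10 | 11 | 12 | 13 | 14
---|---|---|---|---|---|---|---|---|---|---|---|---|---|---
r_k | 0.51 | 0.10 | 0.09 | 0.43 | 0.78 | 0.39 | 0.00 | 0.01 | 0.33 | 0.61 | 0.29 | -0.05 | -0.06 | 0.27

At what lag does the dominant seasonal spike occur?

The largest autocorrelation is r_5 = 0.78, with a weaker echo at lag 10 (0.61); the remaining lags stay at or below 0.51. The elevated value at lag 1 (0.51), dropping to 0.10 at lag 2, reflects decaying short-term dependence rather than seasonality.
The dominant spike at lag 5 indicates a seasonal period of 5.

5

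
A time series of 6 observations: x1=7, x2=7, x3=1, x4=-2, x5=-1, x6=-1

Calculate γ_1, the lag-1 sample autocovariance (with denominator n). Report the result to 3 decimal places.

Mean x̄ = (7 + 7 + 1 − 2 − 1 − 1)/6 = 1.8333
Deviations: 5.1667, 5.1667, -0.8333, -3.8333, -2.8333, -2.8333
Σ_{t=1}^{5}(x_t−x̄)(x_{t+1}−x̄) = 44.4722
γ_1 = 44.4722 / 6 = 7.412

7.412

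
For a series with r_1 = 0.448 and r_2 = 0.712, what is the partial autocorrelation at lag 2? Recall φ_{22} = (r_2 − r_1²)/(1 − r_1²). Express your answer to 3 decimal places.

0.640

φ_{22} = (r_2 − r_1²) / (1 − r_1²)
r_1² = (0.448)² = 0.200704
Numerator = 0.712 − 0.2007 = 0.5113; denominator = 1 − 0.2007 = 0.7993
φ_{22} = 0.5113 / 0.7993 = 0.640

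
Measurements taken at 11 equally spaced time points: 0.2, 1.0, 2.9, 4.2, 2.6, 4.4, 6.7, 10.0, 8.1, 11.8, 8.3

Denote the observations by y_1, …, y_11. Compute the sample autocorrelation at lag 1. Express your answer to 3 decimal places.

0.672

Mean ȳ = (0.2 + 1.0 + 2.9 + 4.2 + 2.6 + 4.4 + 6.7 + 10.0 + 8.1 + 11.8 + 8.3)/11 = 5.4727
Numerator Σ_{t=1}^{10}(y_t−ȳ)(y_{t+1}−ȳ) = 95.7493
Denominator Σ(y_t−ȳ)² = 142.3818
r_1 = 95.7493 / 142.3818 = 0.672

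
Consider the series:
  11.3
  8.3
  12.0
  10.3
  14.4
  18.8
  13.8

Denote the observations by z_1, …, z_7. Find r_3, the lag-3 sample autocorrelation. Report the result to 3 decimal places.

-0.160

Mean z̄ = (11.3 + 8.3 + 12.0 + 10.3 + 14.4 + 18.8 + 13.8)/7 = 12.7000
Σ(z_t−z̄)(z_{t+3}−z̄) = (3.3600) + (-7.4800) + (-4.2700) + (-2.6400) = -11.0300
Denominator Σ(z_t−z̄)² = 68.8800
r_3 = -11.0300 / 68.8800 = -0.160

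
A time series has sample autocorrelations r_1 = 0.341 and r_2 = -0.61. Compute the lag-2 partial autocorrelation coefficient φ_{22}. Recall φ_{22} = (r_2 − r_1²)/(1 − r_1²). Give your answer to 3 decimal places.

-0.822

φ_{22} = (r_2 − r_1²) / (1 − r_1²)
r_1² = (0.341)² = 0.116281
Numerator = -0.61 − 0.1163 = -0.7263; denominator = 1 − 0.1163 = 0.8837
φ_{22} = -0.7263 / 0.8837 = -0.822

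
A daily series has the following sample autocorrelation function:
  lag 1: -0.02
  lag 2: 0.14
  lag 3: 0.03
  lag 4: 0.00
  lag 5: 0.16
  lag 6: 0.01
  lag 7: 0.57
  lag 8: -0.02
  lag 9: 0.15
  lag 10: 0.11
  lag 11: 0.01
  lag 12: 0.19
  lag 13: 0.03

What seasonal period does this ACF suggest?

7

The largest autocorrelation is r_7 = 0.57; the remaining lags stay at or below 0.19.
The dominant spike at lag 7 indicates a seasonal period of 7.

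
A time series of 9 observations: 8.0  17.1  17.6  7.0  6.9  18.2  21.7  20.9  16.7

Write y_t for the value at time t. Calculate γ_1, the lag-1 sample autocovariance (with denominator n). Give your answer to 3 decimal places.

8.919

Mean ȳ = (8.0 + 17.1 + 17.6 + 7.0 + 6.9 + 18.2 + 21.7 + 20.9 + 16.7)/9 = 14.9000
Σ_{t=1}^{8}(y_t−ȳ)(y_{t+1}−ȳ) = 80.2700
γ_1 = 80.2700 / 9 = 8.919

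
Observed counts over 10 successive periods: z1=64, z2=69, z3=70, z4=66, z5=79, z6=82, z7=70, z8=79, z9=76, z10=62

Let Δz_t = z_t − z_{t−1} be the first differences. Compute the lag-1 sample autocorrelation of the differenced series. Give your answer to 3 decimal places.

-0.215

First differences Δz: 5, 1, -4, 13, 3, -12, 9, -3, -14
Mean of differences = -0.2222
Numerator Σ(Δz_t−Δz̄)(Δz_{t+1}−Δz̄) = -139.4938
Denominator Σ(Δz_t−Δz̄)² = 649.5556
r_1(Δz) = -139.4938 / 649.5556 = -0.215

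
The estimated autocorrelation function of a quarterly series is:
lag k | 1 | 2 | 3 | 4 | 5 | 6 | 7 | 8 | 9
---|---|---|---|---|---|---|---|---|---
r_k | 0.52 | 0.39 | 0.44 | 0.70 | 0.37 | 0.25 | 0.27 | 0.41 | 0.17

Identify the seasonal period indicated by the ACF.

4

The largest autocorrelation is r_4 = 0.70; the remaining lags stay at or below 0.52. The elevated value at lag 1 (0.52), dropping to 0.39 at lag 2, reflects decaying short-term dependence rather than seasonality.
The dominant spike at lag 4 indicates a seasonal period of 4.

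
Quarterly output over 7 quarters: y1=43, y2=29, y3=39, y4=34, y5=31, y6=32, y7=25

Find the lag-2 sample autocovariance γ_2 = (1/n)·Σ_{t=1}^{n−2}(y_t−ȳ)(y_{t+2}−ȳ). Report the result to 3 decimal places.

8.201

Mean ȳ = (43 + 29 + 39 + 34 + 31 + 32 + 25)/7 = 33.2857
Deviations: 9.7143, -4.2857, 5.7143, 0.7143, -2.2857, -1.2857, -8.2857
Σ_{t=1}^{5}(y_t−ȳ)(y_{t+2}−ȳ) = 57.4082
γ_2 = 57.4082 / 7 = 8.201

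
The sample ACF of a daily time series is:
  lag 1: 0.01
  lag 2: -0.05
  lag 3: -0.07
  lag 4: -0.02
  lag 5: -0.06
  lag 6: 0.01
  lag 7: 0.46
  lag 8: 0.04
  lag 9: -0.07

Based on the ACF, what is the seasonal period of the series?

7

The largest autocorrelation is r_7 = 0.46; the remaining lags stay at or below 0.04.
The dominant spike at lag 7 indicates a seasonal period of 7.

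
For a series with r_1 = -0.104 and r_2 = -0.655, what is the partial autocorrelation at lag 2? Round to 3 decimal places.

φ_{22} = (r_2 − r_1²) / (1 − r_1²)
r_1² = (-0.104)² = 0.010816
Numerator = -0.655 − 0.0108 = -0.6658; denominator = 1 − 0.0108 = 0.9892
φ_{22} = -0.6658 / 0.9892 = -0.673

-0.673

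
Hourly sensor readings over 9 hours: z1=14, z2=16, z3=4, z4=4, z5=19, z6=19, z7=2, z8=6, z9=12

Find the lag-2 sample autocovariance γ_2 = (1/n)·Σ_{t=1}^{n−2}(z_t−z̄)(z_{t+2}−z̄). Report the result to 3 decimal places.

Mean z̄ = (14 + 16 + 4 + 4 + 19 + 19 + 2 + 6 + 12)/9 = 10.6667
Σ_{t=1}^{7}(z_t−z̄)(z_{t+2}−z̄) = -291.5556
γ_2 = -291.5556 / 9 = -32.395

-32.395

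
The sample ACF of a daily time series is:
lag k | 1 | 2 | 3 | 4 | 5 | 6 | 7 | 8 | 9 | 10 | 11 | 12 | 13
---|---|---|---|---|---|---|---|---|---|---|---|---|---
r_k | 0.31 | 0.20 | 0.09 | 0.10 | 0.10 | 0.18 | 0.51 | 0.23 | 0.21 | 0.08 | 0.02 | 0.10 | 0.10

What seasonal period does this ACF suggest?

7

The largest autocorrelation is r_7 = 0.51; the remaining lags stay at or below 0.31. The elevated value at lag 1 (0.31), dropping to 0.20 at lag 2, reflects decaying short-term dependence rather than seasonality.
The dominant spike at lag 7 indicates a seasonal period of 7.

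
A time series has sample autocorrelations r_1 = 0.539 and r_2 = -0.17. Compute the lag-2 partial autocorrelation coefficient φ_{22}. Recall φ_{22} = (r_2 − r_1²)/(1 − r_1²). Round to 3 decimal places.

φ_{22} = (r_2 − r_1²) / (1 − r_1²)
r_1² = (0.539)² = 0.290521
Numerator = -0.17 − 0.2905 = -0.4605; denominator = 1 − 0.2905 = 0.7095
φ_{22} = -0.4605 / 0.7095 = -0.649

-0.649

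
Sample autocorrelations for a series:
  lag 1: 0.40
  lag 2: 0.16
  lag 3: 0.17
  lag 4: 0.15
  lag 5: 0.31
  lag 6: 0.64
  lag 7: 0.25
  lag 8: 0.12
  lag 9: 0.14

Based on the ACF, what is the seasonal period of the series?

The largest autocorrelation is r_6 = 0.64; the remaining lags stay at or below 0.40. The elevated value at lag 1 (0.40), dropping to 0.16 at lag 2, reflects decaying short-term dependence rather than seasonality.
The dominant spike at lag 6 indicates a seasonal period of 6.

6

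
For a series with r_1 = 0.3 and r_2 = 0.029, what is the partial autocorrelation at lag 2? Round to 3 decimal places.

-0.067

φ_{22} = (r_2 − r_1²) / (1 − r_1²)
r_1² = (0.3)² = 0.09
Numerator = 0.029 − 0.0900 = -0.0610; denominator = 1 − 0.0900 = 0.9100
φ_{22} = -0.0610 / 0.9100 = -0.067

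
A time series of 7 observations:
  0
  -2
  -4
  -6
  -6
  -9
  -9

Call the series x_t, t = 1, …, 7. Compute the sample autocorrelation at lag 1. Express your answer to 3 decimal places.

0.547

Mean x̄ = (0 − 2 − 4 − 6 − 6 − 9 − 9)/7 = -5.1429
Σ(x_t−x̄)(x_{t+1}−x̄) = (16.1633) + (3.5918) + (-0.9796) + (0.7347) + (3.3061) + (14.8776) = 37.6939
Denominator Σ(x_t−x̄)² = 68.8571
r_1 = 37.6939 / 68.8571 = 0.547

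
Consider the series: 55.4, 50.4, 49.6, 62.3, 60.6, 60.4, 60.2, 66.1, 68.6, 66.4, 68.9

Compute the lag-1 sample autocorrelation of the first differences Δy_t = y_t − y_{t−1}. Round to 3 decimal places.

First differences Δy: -5.0, -0.8, 12.7, -1.7, -0.2, -0.2, 5.9, 2.5, -2.2, 2.5
Mean of differences = 1.3500
Numerator Σ(Δy_t−Δȳ)(Δy_{t+1}−Δȳ) = -48.2225
Denominator Σ(Δy_t−Δȳ)² = 223.8250
r_1(Δy) = -48.2225 / 223.8250 = -0.215

-0.215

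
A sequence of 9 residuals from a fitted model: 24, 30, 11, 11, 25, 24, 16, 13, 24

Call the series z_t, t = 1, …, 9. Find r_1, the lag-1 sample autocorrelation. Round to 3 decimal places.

-0.031

Mean z̄ = (24 + 30 + 11 + 11 + 25 + 24 + 16 + 13 + 24)/9 = 19.7778
Numerator Σ_{t=1}^{8}(z_t−z̄)(z_{t+1}−z̄) = -12.2716
Denominator Σ(z_t−z̄)² = 399.5556
r_1 = -12.2716 / 399.5556 = -0.031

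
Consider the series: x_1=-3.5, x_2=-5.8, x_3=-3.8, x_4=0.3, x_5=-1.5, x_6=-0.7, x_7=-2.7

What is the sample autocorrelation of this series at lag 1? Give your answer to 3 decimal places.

Mean x̄ = (-3.5 − 5.8 − 3.8 + 0.3 − 1.5 − 0.7 − 2.7)/7 = -2.5286
Numerator Σ_{t=1}^{6}(x_t−x̄)(x_{t+1}−x̄) = 8.2178
Denominator Σ(x_t−x̄)² = 25.6943
r_1 = 8.2178 / 25.6943 = 0.320

0.320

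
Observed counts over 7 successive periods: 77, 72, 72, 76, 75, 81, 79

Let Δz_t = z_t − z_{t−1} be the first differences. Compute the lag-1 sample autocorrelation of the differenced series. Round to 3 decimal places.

-0.309

First differences Δz: -5, 0, 4, -1, 6, -2
Mean of differences = 0.3333
Numerator Σ(Δz_t−Δz̄)(Δz_{t+1}−Δz̄) = -25.1111
Denominator Σ(Δz_t−Δz̄)² = 81.3333
r_1(Δz) = -25.1111 / 81.3333 = -0.309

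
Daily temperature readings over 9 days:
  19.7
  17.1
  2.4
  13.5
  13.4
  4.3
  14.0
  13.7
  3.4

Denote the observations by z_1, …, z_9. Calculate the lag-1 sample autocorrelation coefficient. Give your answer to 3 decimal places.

-0.202

Mean z̄ = (19.7 + 17.1 + 2.4 + 13.5 + 13.4 + 4.3 + 14.0 + 13.7 + 3.4)/9 = 11.2778
Numerator Σ_{t=1}^{8}(z_t−z̄)(z_{t+1}−z̄) = -63.9560
Denominator Σ(z_t−z̄)² = 317.1156
r_1 = -63.9560 / 317.1156 = -0.202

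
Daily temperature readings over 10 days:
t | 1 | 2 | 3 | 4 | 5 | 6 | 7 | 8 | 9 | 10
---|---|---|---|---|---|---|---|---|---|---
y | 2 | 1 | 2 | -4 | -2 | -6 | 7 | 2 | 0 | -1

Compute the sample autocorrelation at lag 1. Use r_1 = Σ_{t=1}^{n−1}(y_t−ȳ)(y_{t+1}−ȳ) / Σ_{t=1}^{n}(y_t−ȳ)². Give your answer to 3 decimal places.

-0.101

Mean ȳ = (2 + 1 + 2 − 4 − 2 − 6 + 7 + 2 + 0 − 1)/10 = 0.1000
Numerator Σ_{t=1}^{9}(y_t−ȳ)(y_{t+1}−ȳ) = -12.0100
Denominator Σ(y_t−ȳ)² = 118.9000
r_1 = -12.0100 / 118.9000 = -0.101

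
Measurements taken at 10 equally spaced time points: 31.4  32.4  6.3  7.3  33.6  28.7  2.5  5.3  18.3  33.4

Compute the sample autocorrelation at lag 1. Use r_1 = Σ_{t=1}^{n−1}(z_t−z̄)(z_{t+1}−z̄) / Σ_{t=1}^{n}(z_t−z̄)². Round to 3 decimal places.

Mean z̄ = (31.4 + 32.4 + 6.3 + 7.3 + 33.6 + 28.7 + 2.5 + 5.3 + 18.3 + 33.4)/10 = 19.9200
Numerator Σ_{t=1}^{9}(z_t−z̄)(z_{t+1}−z̄) = 196.2256
Denominator Σ(z_t−z̄)² = 1598.0760
r_1 = 196.2256 / 1598.0760 = 0.123

0.123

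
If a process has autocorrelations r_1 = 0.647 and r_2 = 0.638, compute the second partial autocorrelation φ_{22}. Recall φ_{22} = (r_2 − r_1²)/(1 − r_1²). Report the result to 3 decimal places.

0.377

φ_{22} = (r_2 − r_1²) / (1 − r_1²)
r_1² = (0.647)² = 0.418609
Numerator = 0.638 − 0.4186 = 0.2194; denominator = 1 − 0.4186 = 0.5814
φ_{22} = 0.2194 / 0.5814 = 0.377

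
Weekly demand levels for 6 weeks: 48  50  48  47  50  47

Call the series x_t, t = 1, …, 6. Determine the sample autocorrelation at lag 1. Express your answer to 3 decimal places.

-0.548

Mean x̄ = (48 + 50 + 48 + 47 + 50 + 47)/6 = 48.3333
Σ(x_t−x̄)(x_{t+1}−x̄) = (-0.5556) + (-0.5556) + (0.4444) + (-2.2222) + (-2.2222) = -5.1111
Denominator Σ(x_t−x̄)² = 9.3333
r_1 = -5.1111 / 9.3333 = -0.548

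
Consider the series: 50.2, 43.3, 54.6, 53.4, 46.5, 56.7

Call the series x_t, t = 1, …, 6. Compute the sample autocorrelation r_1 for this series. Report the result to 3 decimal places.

Mean x̄ = (50.2 + 43.3 + 54.6 + 53.4 + 46.5 + 56.7)/6 = 50.7833
Deviations from mean: -0.5833, -7.4833, 3.8167, 2.6167, -4.2833, 5.9167
Σ(x_t−x̄)(x_{t+1}−x̄) = (4.3653) + (-28.5614) + (9.9869) + (-11.2081) + (-25.3431) = -50.7603
Denominator Σ(x_t−x̄)² = 131.1083
r_1 = -50.7603 / 131.1083 = -0.387

-0.387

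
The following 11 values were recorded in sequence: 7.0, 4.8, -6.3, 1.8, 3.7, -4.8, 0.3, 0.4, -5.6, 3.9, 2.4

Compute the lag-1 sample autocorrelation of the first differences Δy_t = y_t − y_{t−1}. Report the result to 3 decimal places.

-0.430

First differences Δy: -2.2, -11.1, 8.1, 1.9, -8.5, 5.1, 0.1, -6.0, 9.5, -1.5
Mean of differences = -0.4600
Numerator Σ(Δy_t−Δȳ)(Δy_{t+1}−Δȳ) = -181.5656
Denominator Σ(Δy_t−Δȳ)² = 421.9240
r_1(Δy) = -181.5656 / 421.9240 = -0.430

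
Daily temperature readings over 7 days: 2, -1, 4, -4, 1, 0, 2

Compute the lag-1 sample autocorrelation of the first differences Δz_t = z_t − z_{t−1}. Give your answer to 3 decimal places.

-0.797

First differences Δz: -3, 5, -8, 5, -1, 2
Mean of differences = 0.0000
Numerator Σ(Δz_t−Δz̄)(Δz_{t+1}−Δz̄) = -102.0000
Denominator Σ(Δz_t−Δz̄)² = 128.0000
r_1(Δz) = -102.0000 / 128.0000 = -0.797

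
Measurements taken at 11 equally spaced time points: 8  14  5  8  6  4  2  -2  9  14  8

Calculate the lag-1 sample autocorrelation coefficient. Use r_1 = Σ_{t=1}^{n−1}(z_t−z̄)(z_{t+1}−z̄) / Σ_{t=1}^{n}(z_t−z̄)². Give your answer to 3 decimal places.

Mean z̄ = (8 + 14 + 5 + 8 + 6 + 4 + 2 − 2 + 9 + 14 + 8)/11 = 6.9091
Numerator Σ_{t=1}^{10}(z_t−z̄)(z_{t+1}−z̄) = 55.7190
Denominator Σ(z_t−z̄)² = 224.9091
r_1 = 55.7190 / 224.9091 = 0.248

0.248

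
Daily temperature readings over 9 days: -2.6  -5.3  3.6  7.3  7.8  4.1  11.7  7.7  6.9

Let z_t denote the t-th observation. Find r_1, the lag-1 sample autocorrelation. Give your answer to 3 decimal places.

Mean z̄ = (-2.6 − 5.3 + 3.6 + 7.3 + 7.8 + 4.1 + 11.7 + 7.7 + 6.9)/9 = 4.5778
Numerator Σ_{t=1}^{8}(z_t−z̄)(z_{t+1}−z̄) = 111.2140
Denominator Σ(z_t−z̄)² = 233.9356
r_1 = 111.2140 / 233.9356 = 0.475

0.475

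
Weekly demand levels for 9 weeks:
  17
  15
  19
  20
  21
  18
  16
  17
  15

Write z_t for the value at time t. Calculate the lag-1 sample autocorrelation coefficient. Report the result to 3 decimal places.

0.353

Mean z̄ = (17 + 15 + 19 + 20 + 21 + 18 + 16 + 17 + 15)/9 = 17.5556
Numerator Σ_{t=1}^{8}(z_t−z̄)(z_{t+1}−z̄) = 12.8025
Denominator Σ(z_t−z̄)² = 36.2222
r_1 = 12.8025 / 36.2222 = 0.353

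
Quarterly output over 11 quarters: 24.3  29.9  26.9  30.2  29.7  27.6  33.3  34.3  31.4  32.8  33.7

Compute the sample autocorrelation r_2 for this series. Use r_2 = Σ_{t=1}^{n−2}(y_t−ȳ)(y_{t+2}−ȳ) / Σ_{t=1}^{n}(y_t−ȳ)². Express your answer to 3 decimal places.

0.273

Mean ȳ = (24.3 + 29.9 + 26.9 + 30.2 + 29.7 + 27.6 + 33.3 + 34.3 + 31.4 + 32.8 + 33.7)/11 = 30.3727
Numerator Σ_{t=1}^{9}(y_t−ȳ)(y_{t+2}−ȳ) = 27.0849
Denominator Σ(y_t−ȳ)² = 99.3418
r_2 = 27.0849 / 99.3418 = 0.273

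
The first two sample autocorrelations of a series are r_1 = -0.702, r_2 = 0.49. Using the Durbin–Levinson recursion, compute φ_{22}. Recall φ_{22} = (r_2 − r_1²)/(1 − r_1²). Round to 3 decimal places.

φ_{22} = (r_2 − r_1²) / (1 − r_1²)
r_1² = (-0.702)² = 0.492804
Numerator = 0.49 − 0.4928 = -0.0028; denominator = 1 − 0.4928 = 0.5072
φ_{22} = -0.0028 / 0.5072 = -0.006

-0.006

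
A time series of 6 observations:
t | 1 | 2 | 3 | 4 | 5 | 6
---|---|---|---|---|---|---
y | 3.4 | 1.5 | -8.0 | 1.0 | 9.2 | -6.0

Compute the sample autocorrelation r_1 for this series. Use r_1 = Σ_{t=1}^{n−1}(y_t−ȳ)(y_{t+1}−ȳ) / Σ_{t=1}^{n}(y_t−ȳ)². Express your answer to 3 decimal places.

-0.309

Mean ȳ = (3.4 + 1.5 − 8.0 + 1.0 + 9.2 − 6.0)/6 = 0.1833
Deviations from mean: 3.2167, 1.3167, -8.1833, 0.8167, 9.0167, -6.1833
Numerator Σ_{t=1}^{5}(y_t−ȳ)(y_{t+1}−ȳ) = -61.6119
Denominator Σ(y_t−ȳ)² = 199.2483
r_1 = -61.6119 / 199.2483 = -0.309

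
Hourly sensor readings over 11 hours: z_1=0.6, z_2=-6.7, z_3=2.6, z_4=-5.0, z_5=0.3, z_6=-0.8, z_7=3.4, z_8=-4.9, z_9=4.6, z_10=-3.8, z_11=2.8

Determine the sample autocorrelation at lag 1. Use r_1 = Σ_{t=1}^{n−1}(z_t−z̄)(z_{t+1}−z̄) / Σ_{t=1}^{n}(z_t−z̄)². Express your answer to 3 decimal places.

Mean z̄ = (0.6 − 6.7 + 2.6 − 5.0 + 0.3 − 0.8 + 3.4 − 4.9 + 4.6 − 3.8 + 2.8)/11 = -0.6273
Numerator Σ_{t=1}^{10}(z_t−z̄)(z_{t+1}−z̄) = -113.0744
Denominator Σ(z_t−z̄)² = 152.4218
r_1 = -113.0744 / 152.4218 = -0.742

-0.742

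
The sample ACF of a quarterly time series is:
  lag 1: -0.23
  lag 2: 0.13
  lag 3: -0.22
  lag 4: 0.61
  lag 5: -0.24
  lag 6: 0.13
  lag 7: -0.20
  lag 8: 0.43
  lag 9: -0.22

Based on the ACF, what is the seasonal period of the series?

4

The largest autocorrelation is r_4 = 0.61, with a weaker echo at lag 8 (0.43); the remaining lags stay at or below 0.13.
The dominant spike at lag 4 indicates a seasonal period of 4.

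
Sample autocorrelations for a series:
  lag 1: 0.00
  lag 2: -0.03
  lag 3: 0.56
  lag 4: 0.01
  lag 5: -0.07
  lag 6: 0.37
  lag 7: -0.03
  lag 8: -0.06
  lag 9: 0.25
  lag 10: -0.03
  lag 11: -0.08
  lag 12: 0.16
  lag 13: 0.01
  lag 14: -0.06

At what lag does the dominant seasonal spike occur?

3

The largest autocorrelation is r_3 = 0.56, with weaker echoes at lags 6 (0.37), 9 (0.25) and 12 (0.16); the remaining lags stay at or below 0.01.
The dominant spike at lag 3 indicates a seasonal period of 3.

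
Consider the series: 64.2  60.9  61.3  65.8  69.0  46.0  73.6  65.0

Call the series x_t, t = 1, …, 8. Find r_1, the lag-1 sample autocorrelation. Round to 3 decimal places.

Mean x̄ = (64.2 + 60.9 + 61.3 + 65.8 + 69.0 + 46.0 + 73.6 + 65.0)/8 = 63.2250
Deviations from mean: 0.9750, -2.3250, -1.9250, 2.5750, 5.7750, -17.2250, 10.3750, 1.7750
Σ(x_t−x̄)(x_{t+1}−x̄) = (-2.2669) + (4.4756) + (-4.9569) + (14.8706) + (-99.4744) + (-178.7094) + (18.4156) = -247.6456
Denominator Σ(x_t−x̄)² = 457.5350
r_1 = -247.6456 / 457.5350 = -0.541

-0.541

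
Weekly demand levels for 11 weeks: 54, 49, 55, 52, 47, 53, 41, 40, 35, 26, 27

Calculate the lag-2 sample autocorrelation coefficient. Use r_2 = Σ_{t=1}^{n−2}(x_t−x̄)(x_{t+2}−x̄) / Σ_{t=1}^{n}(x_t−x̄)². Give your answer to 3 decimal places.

Mean x̄ = (54 + 49 + 55 + 52 + 47 + 53 + 41 + 40 + 35 + 26 + 27)/11 = 43.5455
Numerator Σ_{t=1}^{9}(x_t−x̄)(x_{t+2}−x̄) = 468.4050
Denominator Σ(x_t−x̄)² = 1116.7273
r_2 = 468.4050 / 1116.7273 = 0.419

0.419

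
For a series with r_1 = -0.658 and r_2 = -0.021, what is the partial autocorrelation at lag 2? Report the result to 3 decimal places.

-0.801

φ_{22} = (r_2 − r_1²) / (1 − r_1²)
r_1² = (-0.658)² = 0.432964
Numerator = -0.021 − 0.4330 = -0.4540; denominator = 1 − 0.4330 = 0.5670
φ_{22} = -0.4540 / 0.5670 = -0.801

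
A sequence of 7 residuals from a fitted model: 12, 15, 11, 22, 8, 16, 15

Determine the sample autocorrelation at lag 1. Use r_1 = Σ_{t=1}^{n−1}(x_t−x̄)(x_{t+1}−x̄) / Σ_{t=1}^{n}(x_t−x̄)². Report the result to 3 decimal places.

-0.735

Mean x̄ = (12 + 15 + 11 + 22 + 8 + 16 + 15)/7 = 14.1429
Σ(x_t−x̄)(x_{t+1}−x̄) = (-1.8367) + (-2.6939) + (-24.6939) + (-48.2653) + (-11.4082) + (1.5918) = -87.3061
Denominator Σ(x_t−x̄)² = 118.8571
r_1 = -87.3061 / 118.8571 = -0.735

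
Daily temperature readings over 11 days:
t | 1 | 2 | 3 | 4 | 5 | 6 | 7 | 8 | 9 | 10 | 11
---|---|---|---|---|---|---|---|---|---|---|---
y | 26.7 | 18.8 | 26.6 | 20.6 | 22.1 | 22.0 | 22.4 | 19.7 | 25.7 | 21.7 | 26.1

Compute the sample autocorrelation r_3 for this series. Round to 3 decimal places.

-0.207

Mean ȳ = (26.7 + 18.8 + 26.6 + 20.6 + 22.1 + 22.0 + 22.4 + 19.7 + 25.7 + 21.7 + 26.1)/11 = 22.9455
Numerator Σ_{t=1}^{8}(y_t−ȳ)(y_{t+3}−ȳ) = -16.8962
Denominator Σ(y_t−ȳ)² = 81.6673
r_3 = -16.8962 / 81.6673 = -0.207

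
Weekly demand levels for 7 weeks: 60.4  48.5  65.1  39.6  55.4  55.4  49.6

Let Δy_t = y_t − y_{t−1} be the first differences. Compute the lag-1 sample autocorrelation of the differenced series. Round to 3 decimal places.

First differences Δy: -11.9, 16.6, -25.5, 15.8, 0.0, -5.8
Mean of differences = -1.8000
Numerator Σ(Δy_t−Δȳ)(Δy_{t+1}−Δȳ) = -1014.5600
Denominator Σ(Δy_t−Δȳ)² = 1331.2600
r_1(Δy) = -1014.5600 / 1331.2600 = -0.762

-0.762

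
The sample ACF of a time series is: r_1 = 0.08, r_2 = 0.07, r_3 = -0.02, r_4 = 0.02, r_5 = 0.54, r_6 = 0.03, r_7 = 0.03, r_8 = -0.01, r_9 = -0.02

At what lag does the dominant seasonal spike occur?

The largest autocorrelation is r_5 = 0.54; the remaining lags stay at or below 0.08.
The dominant spike at lag 5 indicates a seasonal period of 5.

5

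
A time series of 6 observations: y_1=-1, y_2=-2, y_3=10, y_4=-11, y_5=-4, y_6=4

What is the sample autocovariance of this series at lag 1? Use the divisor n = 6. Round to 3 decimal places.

Mean ȳ = (-1 − 2 + 10 − 11 − 4 + 4)/6 = -0.6667
Deviations: -0.3333, -1.3333, 10.6667, -10.3333, -3.3333, 4.6667
Σ_{t=1}^{5}(y_t−ȳ)(y_{t+1}−ȳ) = -105.1111
γ_1 = -105.1111 / 6 = -17.519

-17.519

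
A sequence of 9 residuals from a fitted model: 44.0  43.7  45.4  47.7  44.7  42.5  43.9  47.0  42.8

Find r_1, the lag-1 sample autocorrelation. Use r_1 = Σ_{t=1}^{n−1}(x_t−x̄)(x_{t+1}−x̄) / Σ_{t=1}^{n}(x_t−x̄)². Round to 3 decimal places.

Mean x̄ = (44.0 + 43.7 + 45.4 + 47.7 + 44.7 + 42.5 + 43.9 + 47.0 + 42.8)/9 = 44.6333
Numerator Σ_{t=1}^{8}(x_t−x̄)(x_{t+1}−x̄) = -2.2211
Denominator Σ(x_t−x̄)² = 25.3200
r_1 = -2.2211 / 25.3200 = -0.088

-0.088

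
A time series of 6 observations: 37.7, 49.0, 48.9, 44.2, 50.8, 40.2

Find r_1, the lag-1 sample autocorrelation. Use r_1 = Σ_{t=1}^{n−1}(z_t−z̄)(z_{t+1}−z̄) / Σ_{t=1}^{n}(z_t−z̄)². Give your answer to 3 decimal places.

-0.359

Mean z̄ = (37.7 + 49.0 + 48.9 + 44.2 + 50.8 + 40.2)/6 = 45.1333
Deviations from mean: -7.4333, 3.8667, 3.7667, -0.9333, 5.6667, -4.9333
Numerator Σ_{t=1}^{5}(z_t−z̄)(z_{t+1}−z̄) = -50.9378
Denominator Σ(z_t−z̄)² = 141.7133
r_1 = -50.9378 / 141.7133 = -0.359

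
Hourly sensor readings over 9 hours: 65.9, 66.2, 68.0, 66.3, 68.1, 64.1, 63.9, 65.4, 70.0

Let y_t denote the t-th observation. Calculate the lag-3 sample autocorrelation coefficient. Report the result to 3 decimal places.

-0.438

Mean ȳ = (65.9 + 66.2 + 68.0 + 66.3 + 68.1 + 64.1 + 63.9 + 65.4 + 70.0)/9 = 66.4333
Σ(y_t−ȳ)(y_{t+3}−ȳ) = (0.0711) + (-0.3889) + (-3.6556) + (0.3378) + (-1.7222) + (-8.3222) = -13.6800
Denominator Σ(y_t−ȳ)² = 31.2400
r_3 = -13.6800 / 31.2400 = -0.438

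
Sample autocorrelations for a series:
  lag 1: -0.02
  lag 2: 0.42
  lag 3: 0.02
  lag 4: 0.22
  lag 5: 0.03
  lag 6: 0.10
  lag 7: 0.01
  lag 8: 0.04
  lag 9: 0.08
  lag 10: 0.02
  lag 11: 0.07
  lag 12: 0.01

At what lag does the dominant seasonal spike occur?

2

The largest autocorrelation is r_2 = 0.42, with a weaker echo at lag 4 (0.22); the remaining lags stay at or below 0.10.
The dominant spike at lag 2 indicates a seasonal period of 2.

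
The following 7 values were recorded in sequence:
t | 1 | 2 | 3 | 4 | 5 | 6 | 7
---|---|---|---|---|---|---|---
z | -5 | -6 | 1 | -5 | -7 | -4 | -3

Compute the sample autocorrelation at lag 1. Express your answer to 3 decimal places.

Mean z̄ = (-5 − 6 + 1 − 5 − 7 − 4 − 3)/7 = -4.1429
Σ(z_t−z̄)(z_{t+1}−z̄) = (1.5918) + (-9.5510) + (-4.4082) + (2.4490) + (-0.4082) + (0.1633) = -10.1633
Denominator Σ(z_t−z̄)² = 40.8571
r_1 = -10.1633 / 40.8571 = -0.249

-0.249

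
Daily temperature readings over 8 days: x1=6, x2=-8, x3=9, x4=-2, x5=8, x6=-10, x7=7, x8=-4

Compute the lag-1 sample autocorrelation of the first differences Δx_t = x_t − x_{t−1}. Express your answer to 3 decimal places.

First differences Δx: -14, 17, -11, 10, -18, 17, -11
Mean of differences = -1.4286
Numerator Σ(Δx_t−Δx̄)(Δx_{t+1}−Δx̄) = -1188.6122
Denominator Σ(Δx_t−Δx̄)² = 1425.7143
r_1(Δx) = -1188.6122 / 1425.7143 = -0.834

-0.834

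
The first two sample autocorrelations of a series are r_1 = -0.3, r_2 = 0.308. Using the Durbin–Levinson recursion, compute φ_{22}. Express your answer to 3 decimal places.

0.240

φ_{22} = (r_2 − r_1²) / (1 − r_1²)
r_1² = (-0.3)² = 0.09
Numerator = 0.308 − 0.0900 = 0.2180; denominator = 1 − 0.0900 = 0.9100
φ_{22} = 0.2180 / 0.9100 = 0.240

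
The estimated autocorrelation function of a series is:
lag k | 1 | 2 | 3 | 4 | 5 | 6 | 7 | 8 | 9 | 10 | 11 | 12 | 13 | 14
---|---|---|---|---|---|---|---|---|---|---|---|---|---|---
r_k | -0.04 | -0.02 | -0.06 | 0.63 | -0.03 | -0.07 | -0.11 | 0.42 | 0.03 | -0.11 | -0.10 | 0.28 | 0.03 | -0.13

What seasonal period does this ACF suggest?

The largest autocorrelation is r_4 = 0.63, with weaker echoes at lags 8 (0.42) and 12 (0.28); the remaining lags stay at or below 0.03.
The dominant spike at lag 4 indicates a seasonal period of 4.

4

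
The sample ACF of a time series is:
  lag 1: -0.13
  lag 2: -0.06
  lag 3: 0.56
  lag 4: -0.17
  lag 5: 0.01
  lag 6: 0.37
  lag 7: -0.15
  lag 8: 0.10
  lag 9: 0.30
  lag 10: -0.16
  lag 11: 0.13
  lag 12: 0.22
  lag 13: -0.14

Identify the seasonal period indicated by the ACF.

3

The largest autocorrelation is r_3 = 0.56, with weaker echoes at lags 6 (0.37), 9 (0.30) and 12 (0.22); the remaining lags stay at or below 0.13.
The dominant spike at lag 3 indicates a seasonal period of 3.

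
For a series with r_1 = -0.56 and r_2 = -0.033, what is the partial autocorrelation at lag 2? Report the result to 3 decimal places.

φ_{22} = (r_2 − r_1²) / (1 − r_1²)
r_1² = (-0.56)² = 0.3136
Numerator = -0.033 − 0.3136 = -0.3466; denominator = 1 − 0.3136 = 0.6864
φ_{22} = -0.3466 / 0.6864 = -0.505

-0.505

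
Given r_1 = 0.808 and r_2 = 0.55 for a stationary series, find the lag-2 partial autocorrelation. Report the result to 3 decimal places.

φ_{22} = (r_2 − r_1²) / (1 − r_1²)
r_1² = (0.808)² = 0.652864
Numerator = 0.55 − 0.6529 = -0.1029; denominator = 1 − 0.6529 = 0.3471
φ_{22} = -0.1029 / 0.3471 = -0.296

-0.296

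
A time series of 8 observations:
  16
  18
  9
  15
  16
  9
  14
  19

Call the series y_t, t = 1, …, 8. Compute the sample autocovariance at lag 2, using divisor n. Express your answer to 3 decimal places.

Mean ȳ = (16 + 18 + 9 + 15 + 16 + 9 + 14 + 19)/8 = 14.5000
Deviations: 1.5000, 3.5000, -5.5000, 0.5000, 1.5000, -5.5000, -0.5000, 4.5000
Σ_{t=1}^{6}(y_t−ȳ)(y_{t+2}−ȳ) = -43.0000
γ_2 = -43.0000 / 8 = -5.375

-5.375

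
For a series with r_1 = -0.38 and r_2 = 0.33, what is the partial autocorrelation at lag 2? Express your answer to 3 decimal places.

0.217

φ_{22} = (r_2 − r_1²) / (1 − r_1²)
r_1² = (-0.38)² = 0.1444
Numerator = 0.33 − 0.1444 = 0.1856; denominator = 1 − 0.1444 = 0.8556
φ_{22} = 0.1856 / 0.8556 = 0.217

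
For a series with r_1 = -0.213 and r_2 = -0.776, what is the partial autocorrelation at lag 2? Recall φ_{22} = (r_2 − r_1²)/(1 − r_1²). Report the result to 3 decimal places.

φ_{22} = (r_2 − r_1²) / (1 − r_1²)
r_1² = (-0.213)² = 0.045369
Numerator = -0.776 − 0.0454 = -0.8214; denominator = 1 − 0.0454 = 0.9546
φ_{22} = -0.8214 / 0.9546 = -0.860

-0.860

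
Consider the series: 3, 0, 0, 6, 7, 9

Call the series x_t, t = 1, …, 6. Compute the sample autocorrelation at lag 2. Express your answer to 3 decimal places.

Mean x̄ = (3 + 0 + 0 + 6 + 7 + 9)/6 = 4.1667
Deviations from mean: -1.1667, -4.1667, -4.1667, 1.8333, 2.8333, 4.8333
Numerator Σ_{t=1}^{4}(x_t−x̄)(x_{t+2}−x̄) = -5.7222
Denominator Σ(x_t−x̄)² = 70.8333
r_2 = -5.7222 / 70.8333 = -0.081

-0.081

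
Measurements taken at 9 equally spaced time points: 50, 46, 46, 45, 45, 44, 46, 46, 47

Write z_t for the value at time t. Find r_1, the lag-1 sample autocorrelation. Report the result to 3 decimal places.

Mean z̄ = (50 + 46 + 46 + 45 + 45 + 44 + 46 + 46 + 47)/9 = 46.1111
Numerator Σ_{t=1}^{8}(z_t−z̄)(z_{t+1}−z̄) = 3.4321
Denominator Σ(z_t−z̄)² = 22.8889
r_1 = 3.4321 / 22.8889 = 0.150

0.150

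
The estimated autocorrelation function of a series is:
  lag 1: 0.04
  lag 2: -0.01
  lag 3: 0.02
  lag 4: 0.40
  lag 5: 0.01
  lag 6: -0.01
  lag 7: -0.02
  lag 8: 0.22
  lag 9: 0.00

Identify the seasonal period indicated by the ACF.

The largest autocorrelation is r_4 = 0.40, with a weaker echo at lag 8 (0.22); the remaining lags stay at or below 0.04.
The dominant spike at lag 4 indicates a seasonal period of 4.

4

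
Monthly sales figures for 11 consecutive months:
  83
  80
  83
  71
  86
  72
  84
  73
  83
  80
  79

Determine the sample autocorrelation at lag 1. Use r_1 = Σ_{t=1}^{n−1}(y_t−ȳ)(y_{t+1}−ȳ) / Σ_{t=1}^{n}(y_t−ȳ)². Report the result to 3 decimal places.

-0.793

Mean ȳ = (83 + 80 + 83 + 71 + 86 + 72 + 84 + 73 + 83 + 80 + 79)/11 = 79.4545
Numerator Σ_{t=1}^{10}(y_t−ȳ)(y_{t+1}−ȳ) = -214.6612
Denominator Σ(y_t−ȳ)² = 270.7273
r_1 = -214.6612 / 270.7273 = -0.793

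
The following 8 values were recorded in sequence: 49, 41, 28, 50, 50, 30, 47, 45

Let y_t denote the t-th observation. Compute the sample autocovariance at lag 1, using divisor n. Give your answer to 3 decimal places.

-22.406

Mean ȳ = (49 + 41 + 28 + 50 + 50 + 30 + 47 + 45)/8 = 42.5000
Deviations: 6.5000, -1.5000, -14.5000, 7.5000, 7.5000, -12.5000, 4.5000, 2.5000
Σ_{t=1}^{7}(y_t−ȳ)(y_{t+1}−ȳ) = -179.2500
γ_1 = -179.2500 / 8 = -22.406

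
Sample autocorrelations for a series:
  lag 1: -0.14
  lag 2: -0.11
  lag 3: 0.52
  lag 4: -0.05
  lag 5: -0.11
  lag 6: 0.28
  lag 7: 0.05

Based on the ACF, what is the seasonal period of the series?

3

The largest autocorrelation is r_3 = 0.52, with a weaker echo at lag 6 (0.28); the remaining lags stay at or below 0.05.
The dominant spike at lag 3 indicates a seasonal period of 3.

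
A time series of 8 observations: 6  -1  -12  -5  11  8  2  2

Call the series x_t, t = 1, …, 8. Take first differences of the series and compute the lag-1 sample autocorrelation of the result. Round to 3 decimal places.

0.161

First differences Δx: -7, -11, 7, 16, -3, -6, 0
Mean of differences = -0.5714
Numerator Σ(Δx_t−Δx̄)(Δx_{t+1}−Δx̄) = 83.3878
Denominator Σ(Δx_t−Δx̄)² = 517.7143
r_1(Δx) = 83.3878 / 517.7143 = 0.161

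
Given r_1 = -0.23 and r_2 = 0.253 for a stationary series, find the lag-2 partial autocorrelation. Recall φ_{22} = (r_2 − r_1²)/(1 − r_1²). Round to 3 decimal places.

0.211

φ_{22} = (r_2 − r_1²) / (1 − r_1²)
r_1² = (-0.23)² = 0.0529
Numerator = 0.253 − 0.0529 = 0.2001; denominator = 1 − 0.0529 = 0.9471
φ_{22} = 0.2001 / 0.9471 = 0.211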